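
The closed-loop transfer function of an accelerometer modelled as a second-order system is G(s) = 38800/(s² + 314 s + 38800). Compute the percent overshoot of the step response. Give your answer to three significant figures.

%OS ≈ 1.58%

Matching coefficients with s² + 2ζω_n s + ω_n² gives ω_n² = 38800 ⇒ ω_n = 197 rad/s, and ζ = 314/(2ω_n) = 0.797.
%OS = 100·exp(−πζ/√(1−ζ²)) = 1.58%.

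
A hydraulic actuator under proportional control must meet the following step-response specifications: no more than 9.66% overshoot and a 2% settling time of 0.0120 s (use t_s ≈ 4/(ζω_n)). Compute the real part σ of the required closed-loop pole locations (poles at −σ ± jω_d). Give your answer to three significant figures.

σ ≈ 333

The settling-time spec alone fixes σ = ζω_n = 4/t_s = 4/0.0120 = 333.
(Overshoot then fixes ζ = 0.597 and hence ω_d = σ·√(1−ζ²)/ζ = 448 rad/s.)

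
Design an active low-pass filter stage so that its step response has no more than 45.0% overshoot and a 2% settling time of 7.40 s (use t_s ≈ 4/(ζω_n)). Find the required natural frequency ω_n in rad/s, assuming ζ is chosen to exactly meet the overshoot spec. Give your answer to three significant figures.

ω_n ≈ 2.19 rad/s

From %OS = 100·exp(−πζ/√(1−ζ²)), invert to get ζ = −ln(OS)/√(π² + ln²(OS)) with OS = 0.450.
−ln 0.450 = 0.7985, so ζ = 0.7985/√(π² + 0.6376) = 0.246.
From t_s ≈ 4/(ζω_n): ω_n = 4/(ζ·t_s) = 4/(0.246·7.40) = 2.19 rad/s.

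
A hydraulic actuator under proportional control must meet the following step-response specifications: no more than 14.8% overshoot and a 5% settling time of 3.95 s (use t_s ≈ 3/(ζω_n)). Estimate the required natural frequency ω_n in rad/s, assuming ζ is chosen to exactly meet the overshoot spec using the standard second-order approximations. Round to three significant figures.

ω_n ≈ 1.46 rad/s

From %OS = 100·exp(−πζ/√(1−ζ²)), invert to get ζ = −ln(OS)/√(π² + ln²(OS)) with OS = 0.148.
−ln 0.148 = 1.911, so ζ = 1.911/√(π² + 3.650) = 0.520.
Then ω_n = 3/(ζ t_s) = 3/(0.520 × 3.95) = 1.46 rad/s.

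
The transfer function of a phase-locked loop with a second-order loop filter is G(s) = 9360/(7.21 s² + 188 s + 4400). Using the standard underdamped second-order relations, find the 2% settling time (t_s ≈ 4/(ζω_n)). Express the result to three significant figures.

t_s ≈ 0.307 s

Dividing through by 7.21: denominator becomes s² + 26.07 s + 610.3.
So ω_n = √610.3 = 24.7 rad/s and ζ = 26.07/(2·24.7) = 0.528.
t_s ≈ 4/(ζω_n) = 0.307 s.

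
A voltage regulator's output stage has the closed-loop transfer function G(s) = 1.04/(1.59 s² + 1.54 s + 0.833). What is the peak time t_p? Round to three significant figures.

Dividing through by 1.59: denominator becomes s² + 0.9686 s + 0.5239.
So ω_n = √0.5239 = 0.724 rad/s and ζ = 0.9686/(2·0.724) = 0.669.
ω_d = 0.724·√(1 − 0.669²) = 0.538 rad/s. t_p = π/ω_d = 5.84 s.

t_p ≈ 5.84 s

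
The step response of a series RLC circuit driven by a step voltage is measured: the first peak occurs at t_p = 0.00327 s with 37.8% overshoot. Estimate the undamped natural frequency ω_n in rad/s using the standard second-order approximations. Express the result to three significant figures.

ω_n ≈ 1010 rad/s

From the overshoot, ζ = −ln(OS)/√(π²+ln²(OS)) = 0.296.
From t_p = π/ω_d, ω_d = π/0.00327 = 961 rad/s, so ω_n = ω_d/√(1−ζ²) = 1010 rad/s.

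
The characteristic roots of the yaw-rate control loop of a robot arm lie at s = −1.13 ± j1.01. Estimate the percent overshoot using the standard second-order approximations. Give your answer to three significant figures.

With σ = 1.13, ω_d = 1.01: ω_n = √(σ²+ω_d²) = 1.52 rad/s, ζ = σ/ω_n = 0.746.
%OS = 100 e^{−πζ/√(1−ζ²)} with ζ = 0.746 gives 2.98%.

%OS ≈ 2.98%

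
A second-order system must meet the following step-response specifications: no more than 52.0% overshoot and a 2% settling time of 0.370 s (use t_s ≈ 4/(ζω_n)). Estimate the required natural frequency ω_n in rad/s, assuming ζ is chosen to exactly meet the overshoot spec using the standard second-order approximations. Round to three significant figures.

Inverting the overshoot relation: ζ = |ln 0.520|/√(π² + ln²0.520) = 0.204.
Then ω_n = 4/(ζ t_s) = 4/(0.204 × 0.370) = 53.1 rad/s.

ω_n ≈ 53.1 rad/s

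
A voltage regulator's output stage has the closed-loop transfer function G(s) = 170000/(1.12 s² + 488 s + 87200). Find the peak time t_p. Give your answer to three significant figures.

t_p ≈ 0.0180 s

Dividing through by 1.12: denominator becomes s² + 435.7 s + 77860.
So ω_n = √77860 = 279 rad/s and ζ = 435.7/(2·279) = 0.781.
The damped frequency ω_d = ω_n√(1−ζ²) = 174 rad/s. t_p = π/ω_d = 0.0180 s.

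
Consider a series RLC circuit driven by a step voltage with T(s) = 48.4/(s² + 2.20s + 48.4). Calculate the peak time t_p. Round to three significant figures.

ω_n = √48.4 = 6.96 rad/s; ζ = 2.20/(2·6.96) = 0.158.
ω_d = 6.96·√(1 − 0.158²) = 6.87 rad/s. Then t_p = π/ω_d = 0.457 s.

t_p ≈ 0.457 s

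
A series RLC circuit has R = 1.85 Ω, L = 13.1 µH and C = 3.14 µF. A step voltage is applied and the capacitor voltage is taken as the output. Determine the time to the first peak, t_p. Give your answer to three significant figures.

For a series RLC circuit (capacitor voltage as output), ω_n = 1/√(LC) = 1/√(13.1 µH · 3.14 µF) = 156000 rad/s.
ζ = (R/2)·√(C/L) = (1.85/2)·√(3.14 µF/13.1 µH) = 0.453.
The damped frequency ω_d = ω_n√(1−ζ²) = 139000 rad/s. t_p = π/ω_d = 0.0000226 s.

t_p ≈ 0.0000226 s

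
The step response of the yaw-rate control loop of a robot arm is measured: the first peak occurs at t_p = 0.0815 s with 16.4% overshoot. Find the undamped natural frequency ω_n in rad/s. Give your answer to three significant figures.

ζ from %OS: ζ = |ln 0.164|/√(π²+ln²0.164) = 0.499.
From t_p = π/ω_d, ω_d = π/0.0815 = 38.5 rad/s, so ω_n = ω_d/√(1−ζ²) = 44.5 rad/s.

ω_n ≈ 44.5 rad/s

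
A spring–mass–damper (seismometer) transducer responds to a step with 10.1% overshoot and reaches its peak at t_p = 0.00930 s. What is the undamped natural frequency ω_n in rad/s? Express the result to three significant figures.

The overshoot fixes ζ = −ln(OS)/√(π²+ln²(OS)) = 0.589.
t_p = π/ω_d ⇒ ω_d = 338 rad/s; then ω_n = ω_d/√(1−ζ²) = 418 rad/s.

ω_n ≈ 418 rad/s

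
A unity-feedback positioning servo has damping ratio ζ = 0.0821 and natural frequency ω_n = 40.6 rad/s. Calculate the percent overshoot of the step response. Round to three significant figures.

%OS ≈ 77.2%

For an underdamped second-order system, %OS = 100·exp(−πζ/√(1−ζ²)).
πζ/√(1−ζ²) = π·0.0821/√(1−0.00674) = 0.2588, so %OS = 100·e^(−0.2588) = 77.2%.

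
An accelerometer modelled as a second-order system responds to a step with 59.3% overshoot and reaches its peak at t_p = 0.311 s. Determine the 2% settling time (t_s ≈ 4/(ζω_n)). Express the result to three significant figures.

From the overshoot, ζ = −ln(OS)/√(π²+ln²(OS)) = 0.164.
t_p = π/ω_d ⇒ ω_d = 10.1 rad/s; then ω_n = ω_d/√(1−ζ²) = 10.2 rad/s.
t_s ≈ 4/(ζω_n) = 4/(0.164·10.2) = 2.38 s.

t_s ≈ 2.38 s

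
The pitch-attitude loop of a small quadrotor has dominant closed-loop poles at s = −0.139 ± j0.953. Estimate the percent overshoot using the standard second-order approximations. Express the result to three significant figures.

%OS ≈ 63.2%

With σ = 0.139, ω_d = 0.953: ω_n = √(σ²+ω_d²) = 0.963 rad/s, ζ = σ/ω_n = 0.144.
%OS = 100·exp(−πζ/√(1−ζ²)) = 63.2%.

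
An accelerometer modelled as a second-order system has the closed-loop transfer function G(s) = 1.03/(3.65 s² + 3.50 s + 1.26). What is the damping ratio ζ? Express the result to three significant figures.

Dividing through by 3.65: denominator becomes s² + 0.9589 s + 0.3452.
So ω_n = √0.3452 = 0.588 rad/s and ζ = 0.9589/(2·0.588) = 0.816.

ζ ≈ 0.816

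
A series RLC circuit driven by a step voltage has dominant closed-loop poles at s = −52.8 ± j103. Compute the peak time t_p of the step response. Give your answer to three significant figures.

t_p ≈ 0.0305 s

t_p = π/ω_d with ω_d = 103 (the imaginary part), so t_p = 0.0305 s.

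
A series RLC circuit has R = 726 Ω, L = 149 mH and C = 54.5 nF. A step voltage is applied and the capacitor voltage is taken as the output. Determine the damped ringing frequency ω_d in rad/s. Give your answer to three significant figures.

ω_d ≈ 10800 rad/s

For a series RLC circuit (capacitor voltage as output), ω_n = 1/√(LC) = 1/√(149 mH · 54.5 nF) = 11100 rad/s.
ζ = (R/2)·√(C/L) = (726/2)·√(54.5 nF/149 mH) = 0.220.
ω_d = 11100·√(1 − 0.220²) = 10800 rad/s.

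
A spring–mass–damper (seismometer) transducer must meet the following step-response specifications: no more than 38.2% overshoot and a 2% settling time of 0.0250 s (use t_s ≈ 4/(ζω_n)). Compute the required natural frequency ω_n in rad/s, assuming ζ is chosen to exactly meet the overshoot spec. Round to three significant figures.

ω_n ≈ 546 rad/s

ζ = −ln(OS)/√(π² + (ln OS)²). With OS = 0.382, ln OS = −0.9623 and ζ = 0.9623/3.286 = 0.293.
Then ω_n = 4/(ζ t_s) = 4/(0.293 × 0.0250) = 546 rad/s.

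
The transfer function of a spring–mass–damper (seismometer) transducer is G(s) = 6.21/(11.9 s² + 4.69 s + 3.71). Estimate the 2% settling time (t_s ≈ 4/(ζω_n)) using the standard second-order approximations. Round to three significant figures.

Dividing through by 11.9: denominator becomes s² + 0.3941 s + 0.3118.
So ω_n = √0.3118 = 0.558 rad/s and ζ = 0.3941/(2·0.558) = 0.353.
t_s ≈ 4/(ζω_n) = 20.3 s.

t_s ≈ 20.3 s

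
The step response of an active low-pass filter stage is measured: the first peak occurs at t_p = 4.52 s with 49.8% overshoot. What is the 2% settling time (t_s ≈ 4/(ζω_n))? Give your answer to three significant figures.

ζ from %OS: ζ = |ln 0.498|/√(π²+ln²0.498) = 0.217.
t_p = π/ω_d ⇒ ω_d = 0.695 rad/s; then ω_n = ω_d/√(1−ζ²) = 0.712 rad/s.
t_s ≈ 4/(ζω_n) = 4/(0.217·0.712) = 25.9 s.

t_s ≈ 25.9 s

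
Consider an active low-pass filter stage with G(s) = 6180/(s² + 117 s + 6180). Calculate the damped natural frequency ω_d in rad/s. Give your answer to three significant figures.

ω_d ≈ 52.5 rad/s

Comparing the denominator to s² + 2ζω_n s + ω_n²: ω_n = √6180 = 78.6 rad/s, and 2ζω_n = 117 so ζ = 117/(2·78.6) = 0.744.
ω_d = ω_n√(1−ζ²) = 52.5 rad/s.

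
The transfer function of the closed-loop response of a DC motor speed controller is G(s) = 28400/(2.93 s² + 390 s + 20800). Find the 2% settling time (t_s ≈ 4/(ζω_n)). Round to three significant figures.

Dividing through by 2.93: denominator becomes s² + 133.1 s + 7099.
So ω_n = √7099 = 84.3 rad/s and ζ = 133.1/(2·84.3) = 0.790.
t_s ≈ 4/(ζω_n) = 0.0601 s.

t_s ≈ 0.0601 s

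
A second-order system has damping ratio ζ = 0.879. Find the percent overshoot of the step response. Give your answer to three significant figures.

For an underdamped second-order system, %OS = 100·exp(−πζ/√(1−ζ²)).
πζ/√(1−ζ²) = π·0.879/√(1−0.773) = 5.791, so %OS = 100·e^(−5.791) = 0.305%.

%OS ≈ 0.305%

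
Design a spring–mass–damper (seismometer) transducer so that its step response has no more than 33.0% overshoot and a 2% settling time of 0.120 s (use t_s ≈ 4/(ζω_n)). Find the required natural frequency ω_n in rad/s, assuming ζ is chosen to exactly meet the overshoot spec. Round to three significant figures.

ω_n ≈ 100 rad/s

From %OS = 100·exp(−πζ/√(1−ζ²)), invert to get ζ = −ln(OS)/√(π² + ln²(OS)) with OS = 0.330.
−ln 0.330 = 1.109, so ζ = 1.109/√(π² + 1.229) = 0.333.
Then ω_n = 4/(ζ t_s) = 4/(0.333 × 0.120) = 100 rad/s.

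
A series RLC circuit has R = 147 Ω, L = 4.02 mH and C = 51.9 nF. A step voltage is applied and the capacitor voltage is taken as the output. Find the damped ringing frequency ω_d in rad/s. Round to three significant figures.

For a series RLC circuit (capacitor voltage as output), ω_n = 1/√(LC) = 1/√(4.02 mH · 51.9 nF) = 69200 rad/s.
ζ = (R/2)·√(C/L) = (147/2)·√(51.9 nF/4.02 mH) = 0.264.
ω_d = ω_n√(1−ζ²) = 66800 rad/s.

ω_d ≈ 66800 rad/s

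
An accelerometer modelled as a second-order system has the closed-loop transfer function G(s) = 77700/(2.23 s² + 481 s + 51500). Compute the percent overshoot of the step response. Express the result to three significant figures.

Dividing through by 2.23: denominator becomes s² + 215.7 s + 23090.
So ω_n = √23090 = 152 rad/s and ζ = 215.7/(2·152) = 0.710.
Overshoot: exp(−π·0.710/√(1−0.710²)) = 0.0422, i.e. 4.22%.

%OS ≈ 4.22%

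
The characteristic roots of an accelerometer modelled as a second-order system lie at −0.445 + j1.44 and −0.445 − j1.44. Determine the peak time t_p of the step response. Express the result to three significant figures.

t_p ≈ 2.18 s

t_p = π/ω_d with ω_d = 1.44 (the imaginary part), so t_p = 2.18 s.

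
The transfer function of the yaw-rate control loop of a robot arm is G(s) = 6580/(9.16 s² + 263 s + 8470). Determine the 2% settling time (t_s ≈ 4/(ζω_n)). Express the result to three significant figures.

t_s ≈ 0.279 s

Dividing through by 9.16: denominator becomes s² + 28.71 s + 924.7.
So ω_n = √924.7 = 30.4 rad/s and ζ = 28.71/(2·30.4) = 0.472.
t_s ≈ 4/(ζω_n) = 0.279 s.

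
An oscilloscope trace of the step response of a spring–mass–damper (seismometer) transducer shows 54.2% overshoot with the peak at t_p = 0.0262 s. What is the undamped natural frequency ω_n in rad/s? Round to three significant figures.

ζ from %OS: ζ = |ln 0.542|/√(π²+ln²0.542) = 0.191.
t_p = π/ω_d ⇒ ω_d = 120 rad/s; then ω_n = ω_d/√(1−ζ²) = 122 rad/s.

ω_n ≈ 122 rad/s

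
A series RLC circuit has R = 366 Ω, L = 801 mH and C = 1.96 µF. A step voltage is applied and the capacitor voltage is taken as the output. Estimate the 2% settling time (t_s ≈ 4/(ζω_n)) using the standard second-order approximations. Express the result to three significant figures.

t_s ≈ 0.0175 s

For a series RLC circuit (capacitor voltage as output), ω_n = 1/√(LC) = 1/√(801 mH · 1.96 µF) = 798 rad/s.
ζ = (R/2)·√(C/L) = (366/2)·√(1.96 µF/801 mH) = 0.286.
t_s ≈ 4/(ζω_n) = 0.0175 s.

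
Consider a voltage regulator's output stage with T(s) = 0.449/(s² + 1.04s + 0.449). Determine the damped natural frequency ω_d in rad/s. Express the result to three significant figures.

ω_d ≈ 0.423 rad/s

Comparing the denominator to s² + 2ζω_n s + ω_n²: ω_n = √0.449 = 0.670 rad/s, and 2ζω_n = 1.04 so ζ = 1.04/(2·0.670) = 0.776.
ω_d = ω_n√(1−ζ²) = 0.423 rad/s.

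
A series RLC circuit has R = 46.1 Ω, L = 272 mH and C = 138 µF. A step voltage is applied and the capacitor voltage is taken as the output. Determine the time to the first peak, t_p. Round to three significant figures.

For a series RLC circuit (capacitor voltage as output), ω_n = 1/√(LC) = 1/√(272 mH · 138 µF) = 163 rad/s.
ζ = (R/2)·√(C/L) = (46.1/2)·√(138 µF/272 mH) = 0.519.
The damped frequency ω_d = ω_n√(1−ζ²) = 139 rad/s. t_p = π/ω_d = 0.0225 s.

t_p ≈ 0.0225 s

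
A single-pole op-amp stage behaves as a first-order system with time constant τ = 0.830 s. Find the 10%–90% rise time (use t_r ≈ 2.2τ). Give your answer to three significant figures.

t_r ≈ 2.2τ = 1.83 s.

t_r ≈ 1.83 s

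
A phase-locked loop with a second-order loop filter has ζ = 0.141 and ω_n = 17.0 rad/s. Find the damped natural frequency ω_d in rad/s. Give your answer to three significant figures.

ω_d ≈ 16.8 rad/s

ω_d = ω_n√(1−ζ²) = 17.0·√0.980 = 16.8 rad/s.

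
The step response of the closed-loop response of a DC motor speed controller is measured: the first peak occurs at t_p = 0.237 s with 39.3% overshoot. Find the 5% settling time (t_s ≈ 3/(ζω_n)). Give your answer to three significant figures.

t_s ≈ 0.761 s

The overshoot fixes ζ = −ln(OS)/√(π²+ln²(OS)) = 0.285.
From t_p = π/ω_d, ω_d = π/0.237 = 13.3 rad/s, so ω_n = ω_d/√(1−ζ²) = 13.8 rad/s.
t_s ≈ 3/(ζω_n) = 3/(0.285·13.8) = 0.761 s.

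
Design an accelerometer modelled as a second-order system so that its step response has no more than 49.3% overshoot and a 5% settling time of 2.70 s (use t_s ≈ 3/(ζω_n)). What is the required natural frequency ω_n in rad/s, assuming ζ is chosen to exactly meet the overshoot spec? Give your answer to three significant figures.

ω_n ≈ 5.06 rad/s

Inverting the overshoot relation: ζ = |ln 0.493|/√(π² + ln²0.493) = 0.220.
From t_s ≈ 3/(ζω_n): ω_n = 3/(ζ·t_s) = 3/(0.220·2.70) = 5.06 rad/s.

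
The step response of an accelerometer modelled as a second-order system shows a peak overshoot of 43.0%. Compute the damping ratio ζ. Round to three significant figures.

From %OS = 100·exp(−πζ/√(1−ζ²)), invert to get ζ = −ln(OS)/√(π² + ln²(OS)) with OS = 0.430.
−ln 0.430 = 0.8440, so ζ = 0.8440/√(π² + 0.7123) = 0.259.

ζ ≈ 0.259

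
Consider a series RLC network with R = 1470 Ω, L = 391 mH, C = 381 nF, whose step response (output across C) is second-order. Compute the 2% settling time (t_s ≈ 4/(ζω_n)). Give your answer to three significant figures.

t_s ≈ 0.00213 s

For a series RLC circuit (capacitor voltage as output), ω_n = 1/√(LC) = 1/√(391 mH · 381 nF) = 2590 rad/s.
ζ = (R/2)·√(C/L) = (1470/2)·√(381 nF/391 mH) = 0.726.
t_s ≈ 4/(ζω_n) = 0.00213 s.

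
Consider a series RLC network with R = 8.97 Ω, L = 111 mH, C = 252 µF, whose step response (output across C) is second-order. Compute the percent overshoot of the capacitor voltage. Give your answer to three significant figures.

%OS ≈ 50.3%

For a series RLC circuit (capacitor voltage as output), ω_n = 1/√(LC) = 1/√(111 mH · 252 µF) = 189 rad/s.
ζ = (R/2)·√(C/L) = (8.97/2)·√(252 µF/111 mH) = 0.214.
%OS = 100 e^{−πζ/√(1−ζ²)} with ζ = 0.214 gives 50.3%.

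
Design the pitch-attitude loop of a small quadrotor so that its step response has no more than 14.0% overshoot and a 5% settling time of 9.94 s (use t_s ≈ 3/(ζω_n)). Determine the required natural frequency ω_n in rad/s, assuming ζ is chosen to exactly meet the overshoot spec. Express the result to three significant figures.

ω_n ≈ 0.569 rad/s

From %OS = 100·exp(−πζ/√(1−ζ²)), invert to get ζ = −ln(OS)/√(π² + ln²(OS)) with OS = 0.140.
−ln 0.140 = 1.966, so ζ = 1.966/√(π² + 3.866) = 0.531.
From t_s ≈ 3/(ζω_n): ω_n = 3/(ζ·t_s) = 3/(0.531·9.94) = 0.569 rad/s.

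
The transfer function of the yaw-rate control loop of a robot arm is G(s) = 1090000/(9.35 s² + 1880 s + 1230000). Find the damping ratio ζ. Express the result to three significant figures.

Dividing through by 9.35: denominator becomes s² + 201.1 s + 131600.
So ω_n = √131600 = 363 rad/s and ζ = 201.1/(2·363) = 0.277.

ζ ≈ 0.277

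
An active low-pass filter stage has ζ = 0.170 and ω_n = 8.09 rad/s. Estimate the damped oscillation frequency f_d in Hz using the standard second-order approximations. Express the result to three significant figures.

ω_d = ω_n√(1−ζ²) = 8.09·√0.971 = 7.97 rad/s.
f_d = ω_d/(2π) = 1.27 Hz.

f_d ≈ 1.27 Hz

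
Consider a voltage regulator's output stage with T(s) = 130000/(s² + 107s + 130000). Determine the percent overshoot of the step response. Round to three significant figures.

Comparing the denominator to s² + 2ζω_n s + ω_n²: ω_n = √130000 = 361 rad/s, and 2ζω_n = 107 so ζ = 107/(2·361) = 0.148.
Overshoot: exp(−π·0.148/√(1−0.148²)) = 0.624, i.e. 62.4%.

%OS ≈ 62.4%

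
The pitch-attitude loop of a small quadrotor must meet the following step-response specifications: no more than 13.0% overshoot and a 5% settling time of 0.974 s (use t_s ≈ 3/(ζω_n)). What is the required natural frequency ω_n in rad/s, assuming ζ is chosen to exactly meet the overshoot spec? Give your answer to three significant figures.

ω_n ≈ 5.66 rad/s

ζ = −ln(OS)/√(π² + (ln OS)²). With OS = 0.130, ln OS = −2.040 and ζ = 2.040/3.746 = 0.545.
From t_s ≈ 3/(ζω_n): ω_n = 3/(ζ·t_s) = 3/(0.545·0.974) = 5.66 rad/s.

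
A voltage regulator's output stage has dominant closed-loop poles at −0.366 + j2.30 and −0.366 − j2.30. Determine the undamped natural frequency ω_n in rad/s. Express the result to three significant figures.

With σ = 0.366, ω_d = 2.30: ω_n = √(σ²+ω_d²) = 2.33 rad/s, ζ = σ/ω_n = 0.157.

ω_n ≈ 2.33 rad/s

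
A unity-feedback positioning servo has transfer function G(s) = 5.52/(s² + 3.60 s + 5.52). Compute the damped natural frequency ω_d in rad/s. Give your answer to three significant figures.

ω_d ≈ 1.51 rad/s

ω_n = √5.52 = 2.35 rad/s; ζ = 3.60/(2·2.35) = 0.766.
The damped frequency ω_d = ω_n√(1−ζ²) = 1.51 rad/s.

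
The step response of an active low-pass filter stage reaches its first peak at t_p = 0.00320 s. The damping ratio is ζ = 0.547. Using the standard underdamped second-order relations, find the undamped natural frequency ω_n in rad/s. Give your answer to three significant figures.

Peak time t_p = π/ω_d, so ω_d = π/t_p = π/0.00320 = 982 rad/s.
ω_n = ω_d/√(1−ζ²) = 982/√0.701 = 1170 rad/s.

ω_n ≈ 1170 rad/s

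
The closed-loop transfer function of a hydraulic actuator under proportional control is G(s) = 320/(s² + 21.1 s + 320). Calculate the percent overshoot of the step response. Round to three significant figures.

ω_n = √320 = 17.9 rad/s; ζ = 21.1/(2·17.9) = 0.590.
%OS = 100·exp(−πζ/√(1−ζ²)) = 10.1%.

%OS ≈ 10.1%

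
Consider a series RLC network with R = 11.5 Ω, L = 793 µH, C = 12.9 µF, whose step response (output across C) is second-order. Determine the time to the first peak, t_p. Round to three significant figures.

For a series RLC circuit (capacitor voltage as output), ω_n = 1/√(LC) = 1/√(793 µH · 12.9 µF) = 9890 rad/s.
ζ = (R/2)·√(C/L) = (11.5/2)·√(12.9 µF/793 µH) = 0.733.
ω_d = 9890·√(1 − 0.733²) = 6720 rad/s. t_p = π/ω_d = 0.000467 s.

t_p ≈ 0.000467 s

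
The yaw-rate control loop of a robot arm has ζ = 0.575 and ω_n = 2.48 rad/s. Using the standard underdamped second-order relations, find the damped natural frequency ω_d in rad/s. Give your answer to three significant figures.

ω_d = ω_n√(1−ζ²) = 2.48·√0.669 = 2.03 rad/s.

ω_d ≈ 2.03 rad/s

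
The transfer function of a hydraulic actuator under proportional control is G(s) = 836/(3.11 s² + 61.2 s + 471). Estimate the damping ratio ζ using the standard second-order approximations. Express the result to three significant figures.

ζ ≈ 0.800

Dividing through by 3.11: denominator becomes s² + 19.68 s + 151.4.
So ω_n = √151.4 = 12.3 rad/s and ζ = 19.68/(2·12.3) = 0.800.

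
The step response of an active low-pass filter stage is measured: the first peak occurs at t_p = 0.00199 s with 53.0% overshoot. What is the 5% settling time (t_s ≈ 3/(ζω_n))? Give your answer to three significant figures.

t_s ≈ 0.00940 s

From the overshoot, ζ = −ln(OS)/√(π²+ln²(OS)) = 0.198.
From t_p = π/ω_d, ω_d = π/0.00199 = 1580 rad/s, so ω_n = ω_d/√(1−ζ²) = 1610 rad/s.
t_s ≈ 3/(ζω_n) = 3/(0.198·1610) = 0.00940 s.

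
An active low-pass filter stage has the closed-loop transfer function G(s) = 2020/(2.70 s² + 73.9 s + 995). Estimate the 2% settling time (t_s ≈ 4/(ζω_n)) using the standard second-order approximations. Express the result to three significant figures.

t_s ≈ 0.292 s

Dividing through by 2.70: denominator becomes s² + 27.37 s + 368.5.
So ω_n = √368.5 = 19.2 rad/s and ζ = 27.37/(2·19.2) = 0.713.
t_s ≈ 4/(ζω_n) = 0.292 s.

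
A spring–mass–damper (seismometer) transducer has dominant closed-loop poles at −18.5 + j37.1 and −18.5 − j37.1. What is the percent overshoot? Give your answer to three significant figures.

|pole| = ω_n = √(18.5² + 37.1²) = 41.5 rad/s; ζ = cos θ = σ/ω_n = 0.446.
%OS = 100 e^{−πζ/√(1−ζ²)} with ζ = 0.446 gives 20.9%.

%OS ≈ 20.9%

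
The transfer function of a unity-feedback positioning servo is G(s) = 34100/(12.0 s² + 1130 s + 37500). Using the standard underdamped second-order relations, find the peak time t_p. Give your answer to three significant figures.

t_p ≈ 0.104 s

Dividing through by 12.0: denominator becomes s² + 94.17 s + 3125.
So ω_n = √3125 = 55.9 rad/s and ζ = 94.17/(2·55.9) = 0.842.
The damped frequency ω_d = ω_n√(1−ζ²) = 30.1 rad/s. t_p = π/ω_d = 0.104 s.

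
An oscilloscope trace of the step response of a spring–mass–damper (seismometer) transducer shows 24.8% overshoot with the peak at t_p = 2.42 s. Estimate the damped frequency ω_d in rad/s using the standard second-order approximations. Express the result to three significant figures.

ω_d ≈ 1.30 rad/s

t_p = π/ω_d, so ω_d = π/2.42 = 1.30 rad/s.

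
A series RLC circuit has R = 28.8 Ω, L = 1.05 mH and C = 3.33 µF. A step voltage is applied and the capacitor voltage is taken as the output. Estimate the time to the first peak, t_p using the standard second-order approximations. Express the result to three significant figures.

t_p ≈ 0.000317 s

For a series RLC circuit (capacitor voltage as output), ω_n = 1/√(LC) = 1/√(1.05 mH · 3.33 µF) = 16900 rad/s.
ζ = (R/2)·√(C/L) = (28.8/2)·√(3.33 µF/1.05 mH) = 0.811.
ω_d = 16900·√(1 − 0.811²) = 9900 rad/s. t_p = π/ω_d = 0.000317 s.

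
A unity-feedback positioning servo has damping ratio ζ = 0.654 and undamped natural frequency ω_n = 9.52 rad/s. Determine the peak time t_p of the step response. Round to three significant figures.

The damped frequency is ω_d = ω_n√(1−ζ²) = 9.52·√(1−0.428) = 7.20 rad/s.
Peak time t_p = π/ω_d = π/7.20 = 0.436 s.

t_p ≈ 0.436 s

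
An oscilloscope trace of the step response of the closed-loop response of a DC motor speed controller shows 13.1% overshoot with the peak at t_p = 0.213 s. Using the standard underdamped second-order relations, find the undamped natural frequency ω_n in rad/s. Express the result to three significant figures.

From the overshoot, ζ = −ln(OS)/√(π²+ln²(OS)) = 0.543.
t_p = π/ω_d ⇒ ω_d = 14.7 rad/s; then ω_n = ω_d/√(1−ζ²) = 17.6 rad/s.

ω_n ≈ 17.6 rad/s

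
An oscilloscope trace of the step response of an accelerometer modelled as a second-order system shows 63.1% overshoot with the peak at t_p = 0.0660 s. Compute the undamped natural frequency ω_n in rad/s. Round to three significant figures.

ω_n ≈ 48.1 rad/s

ζ from %OS: ζ = |ln 0.631|/√(π²+ln²0.631) = 0.145.
t_p = π/ω_d ⇒ ω_d = 47.6 rad/s; then ω_n = ω_d/√(1−ζ²) = 48.1 rad/s.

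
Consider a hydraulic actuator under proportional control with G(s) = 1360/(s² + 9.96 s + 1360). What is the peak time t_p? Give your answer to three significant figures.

t_p ≈ 0.0860 s

Matching coefficients with s² + 2ζω_n s + ω_n² gives ω_n² = 1360 ⇒ ω_n = 36.9 rad/s, and ζ = 9.96/(2ω_n) = 0.135.
ω_d = ω_n√(1−ζ²) = 36.5 rad/s. Then t_p = π/ω_d = 0.0860 s.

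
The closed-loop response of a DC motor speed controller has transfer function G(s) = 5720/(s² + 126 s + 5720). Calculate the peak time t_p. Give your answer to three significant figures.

t_p ≈ 0.0751 s

Matching coefficients with s² + 2ζω_n s + ω_n² gives ω_n² = 5720 ⇒ ω_n = 75.6 rad/s, and ζ = 126/(2ω_n) = 0.833.
ω_d = 75.6·√(1 − 0.833²) = 41.8 rad/s. Then t_p = π/ω_d = 0.0751 s.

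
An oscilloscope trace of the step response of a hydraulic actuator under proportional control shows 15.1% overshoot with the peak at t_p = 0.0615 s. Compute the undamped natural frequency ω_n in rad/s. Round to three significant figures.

ζ from %OS: ζ = |ln 0.151|/√(π²+ln²0.151) = 0.516.
From t_p = π/ω_d, ω_d = π/0.0615 = 51.1 rad/s, so ω_n = ω_d/√(1−ζ²) = 59.6 rad/s.

ω_n ≈ 59.6 rad/s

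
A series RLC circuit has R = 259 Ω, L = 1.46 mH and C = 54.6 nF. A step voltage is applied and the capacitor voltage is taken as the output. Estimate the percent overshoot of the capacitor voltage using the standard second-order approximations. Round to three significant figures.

%OS ≈ 1.70%

For a series RLC circuit (capacitor voltage as output), ω_n = 1/√(LC) = 1/√(1.46 mH · 54.6 nF) = 112000 rad/s.
ζ = (R/2)·√(C/L) = (259/2)·√(54.6 nF/1.46 mH) = 0.792.
%OS = 100 e^{−πζ/√(1−ζ²)} with ζ = 0.792 gives 1.70%.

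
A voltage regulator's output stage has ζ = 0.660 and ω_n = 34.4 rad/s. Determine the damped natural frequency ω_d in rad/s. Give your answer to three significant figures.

ω_d ≈ 25.8 rad/s

ω_d = ω_n√(1−ζ²) = 34.4·√0.564 = 25.8 rad/s.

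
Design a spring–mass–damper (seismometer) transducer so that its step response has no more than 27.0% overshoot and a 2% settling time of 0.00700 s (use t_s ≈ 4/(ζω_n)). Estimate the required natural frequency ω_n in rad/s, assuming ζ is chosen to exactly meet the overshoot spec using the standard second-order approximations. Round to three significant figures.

ζ = −ln(OS)/√(π² + (ln OS)²). With OS = 0.270, ln OS = −1.309 and ζ = 1.309/3.404 = 0.385.
From t_s ≈ 4/(ζω_n): ω_n = 4/(ζ·t_s) = 4/(0.385·0.00700) = 1490 rad/s.

ω_n ≈ 1490 rad/s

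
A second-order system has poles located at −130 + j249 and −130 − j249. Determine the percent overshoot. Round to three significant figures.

With σ = 130, ω_d = 249: ω_n = √(σ²+ω_d²) = 281 rad/s, ζ = σ/ω_n = 0.463.
%OS = 100·exp(−πζ/√(1−ζ²)) = 19.4%.

%OS ≈ 19.4%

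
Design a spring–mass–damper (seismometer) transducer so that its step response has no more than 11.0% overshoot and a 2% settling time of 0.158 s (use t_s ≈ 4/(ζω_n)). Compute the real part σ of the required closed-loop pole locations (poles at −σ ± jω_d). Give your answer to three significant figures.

σ ≈ 25.3

The settling-time spec alone fixes σ = ζω_n = 4/t_s = 4/0.158 = 25.3.
(Overshoot then fixes ζ = 0.575 and hence ω_d = σ·√(1−ζ²)/ζ = 36.0 rad/s.)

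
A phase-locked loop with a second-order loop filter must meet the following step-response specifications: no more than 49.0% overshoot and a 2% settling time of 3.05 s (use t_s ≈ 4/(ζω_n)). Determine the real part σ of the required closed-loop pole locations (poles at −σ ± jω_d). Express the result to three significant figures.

σ ≈ 1.31

The settling-time spec alone fixes σ = ζω_n = 4/t_s = 4/3.05 = 1.31.
(Overshoot then fixes ζ = 0.221 and hence ω_d = σ·√(1−ζ²)/ζ = 5.78 rad/s.)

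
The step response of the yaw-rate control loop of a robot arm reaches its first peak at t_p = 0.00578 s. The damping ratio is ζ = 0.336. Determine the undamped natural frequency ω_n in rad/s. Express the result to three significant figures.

ω_n ≈ 577 rad/s

Peak time t_p = π/ω_d, so ω_d = π/t_p = π/0.00578 = 544 rad/s.
ω_n = ω_d/√(1−ζ²) = 544/√0.887 = 577 rad/s.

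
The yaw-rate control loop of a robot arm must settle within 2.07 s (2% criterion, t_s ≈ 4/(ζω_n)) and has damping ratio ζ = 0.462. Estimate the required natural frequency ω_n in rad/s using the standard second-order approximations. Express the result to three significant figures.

ω_n ≈ 4.18 rad/s

Rearranging t_s ≈ 4/(ζω_n) gives ω_n = 4/(ζ·t_s) = 4/(0.462 × 2.07) = 4.18 rad/s.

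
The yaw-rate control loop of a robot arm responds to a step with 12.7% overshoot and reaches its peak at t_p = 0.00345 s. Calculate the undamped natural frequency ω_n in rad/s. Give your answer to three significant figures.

ω_n ≈ 1090 rad/s

From the overshoot, ζ = −ln(OS)/√(π²+ln²(OS)) = 0.549.
From t_p = π/ω_d, ω_d = π/0.00345 = 911 rad/s, so ω_n = ω_d/√(1−ζ²) = 1090 rad/s.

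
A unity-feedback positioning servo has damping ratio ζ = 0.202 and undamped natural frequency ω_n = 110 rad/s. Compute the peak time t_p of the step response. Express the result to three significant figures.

t_p ≈ 0.0292 s

The damped frequency is ω_d = ω_n√(1−ζ²) = 110·√(1−0.0408) = 108 rad/s.
Peak time t_p = π/ω_d = π/108 = 0.0292 s.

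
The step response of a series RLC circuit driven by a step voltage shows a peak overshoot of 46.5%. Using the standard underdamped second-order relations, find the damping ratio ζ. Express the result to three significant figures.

ζ ≈ 0.237

From %OS = 100·exp(−πζ/√(1−ζ²)), invert to get ζ = −ln(OS)/√(π² + ln²(OS)) with OS = 0.465.
−ln 0.465 = 0.7657, so ζ = 0.7657/√(π² + 0.5863) = 0.237.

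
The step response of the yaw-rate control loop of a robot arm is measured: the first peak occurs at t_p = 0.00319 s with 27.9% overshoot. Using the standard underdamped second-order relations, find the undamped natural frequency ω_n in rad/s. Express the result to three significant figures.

The overshoot fixes ζ = −ln(OS)/√(π²+ln²(OS)) = 0.376.
t_p = π/ω_d ⇒ ω_d = 985 rad/s; then ω_n = ω_d/√(1−ζ²) = 1060 rad/s.

ω_n ≈ 1060 rad/s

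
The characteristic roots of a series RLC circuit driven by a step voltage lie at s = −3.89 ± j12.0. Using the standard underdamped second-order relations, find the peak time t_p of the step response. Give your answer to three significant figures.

t_p = π/ω_d with ω_d = 12.0 (the imaginary part), so t_p = 0.262 s.

t_p ≈ 0.262 s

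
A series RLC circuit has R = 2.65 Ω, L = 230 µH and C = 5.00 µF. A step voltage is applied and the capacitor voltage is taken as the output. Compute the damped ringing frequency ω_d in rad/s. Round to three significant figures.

ω_d ≈ 28900 rad/s

For a series RLC circuit (capacitor voltage as output), ω_n = 1/√(LC) = 1/√(230 µH · 5.00 µF) = 29500 rad/s.
ζ = (R/2)·√(C/L) = (2.65/2)·√(5.00 µF/230 µH) = 0.195.
ω_d = ω_n√(1−ζ²) = 28900 rad/s.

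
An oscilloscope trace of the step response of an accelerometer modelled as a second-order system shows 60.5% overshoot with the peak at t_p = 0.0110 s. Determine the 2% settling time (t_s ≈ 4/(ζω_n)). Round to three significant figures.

The overshoot fixes ζ = −ln(OS)/√(π²+ln²(OS)) = 0.158.
From t_p = π/ω_d, ω_d = π/0.0110 = 286 rad/s, so ω_n = ω_d/√(1−ζ²) = 289 rad/s.
t_s ≈ 4/(ζω_n) = 4/(0.158·289) = 0.0876 s.

t_s ≈ 0.0876 s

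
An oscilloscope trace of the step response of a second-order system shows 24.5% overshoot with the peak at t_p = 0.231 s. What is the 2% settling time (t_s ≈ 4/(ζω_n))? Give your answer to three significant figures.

t_s ≈ 0.657 s

ζ from %OS: ζ = |ln 0.245|/√(π²+ln²0.245) = 0.409.
From t_p = π/ω_d, ω_d = π/0.231 = 13.6 rad/s, so ω_n = ω_d/√(1−ζ²) = 14.9 rad/s.
t_s ≈ 4/(ζω_n) = 4/(0.409·14.9) = 0.657 s.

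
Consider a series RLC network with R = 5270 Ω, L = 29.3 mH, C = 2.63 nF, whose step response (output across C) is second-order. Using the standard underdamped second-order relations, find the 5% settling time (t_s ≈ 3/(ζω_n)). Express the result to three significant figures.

For a series RLC circuit (capacitor voltage as output), ω_n = 1/√(LC) = 1/√(29.3 mH · 2.63 nF) = 114000 rad/s.
ζ = (R/2)·√(C/L) = (5270/2)·√(2.63 nF/29.3 mH) = 0.789.
t_s ≈ 3/(ζω_n) = 0.0000334 s.

t_s ≈ 0.0000334 s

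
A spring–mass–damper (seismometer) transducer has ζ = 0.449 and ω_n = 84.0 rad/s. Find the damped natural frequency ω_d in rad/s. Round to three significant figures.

ω_d ≈ 75.1 rad/s

ω_d = ω_n√(1−ζ²) = 84.0·√0.798 = 75.1 rad/s.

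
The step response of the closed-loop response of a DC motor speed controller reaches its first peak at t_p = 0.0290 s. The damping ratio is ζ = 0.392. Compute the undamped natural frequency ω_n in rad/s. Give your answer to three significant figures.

Peak time t_p = π/ω_d, so ω_d = π/t_p = π/0.0290 = 108 rad/s.
ω_n = ω_d/√(1−ζ²) = 108/√0.846 = 118 rad/s.

ω_n ≈ 118 rad/s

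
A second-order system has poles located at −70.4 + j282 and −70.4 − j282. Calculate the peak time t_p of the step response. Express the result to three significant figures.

t_p = π/ω_d with ω_d = 282 (the imaginary part), so t_p = 0.0111 s.

t_p ≈ 0.0111 s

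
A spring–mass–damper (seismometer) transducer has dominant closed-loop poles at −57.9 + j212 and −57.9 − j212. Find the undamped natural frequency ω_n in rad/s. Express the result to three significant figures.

ω_n ≈ 220 rad/s

The poles are at −σ ± jω_d with σ = 57.9 and ω_d = 212, so ω_n = √(σ²+ω_d²) = 220 rad/s and ζ = σ/ω_n = 0.263.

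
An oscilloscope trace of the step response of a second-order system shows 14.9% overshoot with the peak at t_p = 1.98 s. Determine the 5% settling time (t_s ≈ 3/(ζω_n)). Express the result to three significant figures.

t_s ≈ 3.12 s

The overshoot fixes ζ = −ln(OS)/√(π²+ln²(OS)) = 0.518.
t_p = π/ω_d ⇒ ω_d = 1.59 rad/s; then ω_n = ω_d/√(1−ζ²) = 1.86 rad/s.
t_s ≈ 3/(ζω_n) = 3/(0.518·1.86) = 3.12 s.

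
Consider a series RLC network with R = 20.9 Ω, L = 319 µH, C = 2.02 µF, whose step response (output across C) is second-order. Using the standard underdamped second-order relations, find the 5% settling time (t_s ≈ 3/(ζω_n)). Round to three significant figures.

t_s ≈ 0.0000916 s

For a series RLC circuit (capacitor voltage as output), ω_n = 1/√(LC) = 1/√(319 µH · 2.02 µF) = 39400 rad/s.
ζ = (R/2)·√(C/L) = (20.9/2)·√(2.02 µF/319 µH) = 0.832.
t_s ≈ 3/(ζω_n) = 0.0000916 s.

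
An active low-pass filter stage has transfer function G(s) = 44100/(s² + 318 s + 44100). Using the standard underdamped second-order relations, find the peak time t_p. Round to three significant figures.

t_p ≈ 0.0229 s

Matching coefficients with s² + 2ζω_n s + ω_n² gives ω_n² = 44100 ⇒ ω_n = 210 rad/s, and ζ = 318/(2ω_n) = 0.757.
ω_d = 210·√(1 − 0.757²) = 137 rad/s. Then t_p = π/ω_d = 0.0229 s.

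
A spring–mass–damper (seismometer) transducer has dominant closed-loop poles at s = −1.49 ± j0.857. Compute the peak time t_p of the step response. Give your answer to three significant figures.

t_p ≈ 3.67 s

t_p = π/ω_d with ω_d = 0.857 (the imaginary part), so t_p = 3.67 s.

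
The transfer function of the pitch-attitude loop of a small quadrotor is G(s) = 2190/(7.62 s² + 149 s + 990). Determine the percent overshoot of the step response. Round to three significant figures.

Dividing through by 7.62: denominator becomes s² + 19.55 s + 129.9.
So ω_n = √129.9 = 11.4 rad/s and ζ = 19.55/(2·11.4) = 0.858.
Overshoot: exp(−π·0.858/√(1−0.858²)) = 0.00529, i.e. 0.529%.

%OS ≈ 0.529%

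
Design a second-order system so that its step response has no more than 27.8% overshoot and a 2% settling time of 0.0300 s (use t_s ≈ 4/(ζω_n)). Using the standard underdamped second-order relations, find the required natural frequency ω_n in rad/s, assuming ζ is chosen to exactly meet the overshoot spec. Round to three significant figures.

ω_n ≈ 353 rad/s

ζ = −ln(OS)/√(π² + (ln OS)²). With OS = 0.278, ln OS = −1.280 and ζ = 1.280/3.392 = 0.377.
From t_s ≈ 4/(ζω_n): ω_n = 4/(ζ·t_s) = 4/(0.377·0.0300) = 353 rad/s.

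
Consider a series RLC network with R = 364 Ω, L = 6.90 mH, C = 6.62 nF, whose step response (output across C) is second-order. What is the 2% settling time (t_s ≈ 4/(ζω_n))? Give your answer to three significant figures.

For a series RLC circuit (capacitor voltage as output), ω_n = 1/√(LC) = 1/√(6.90 mH · 6.62 nF) = 148000 rad/s.
ζ = (R/2)·√(C/L) = (364/2)·√(6.62 nF/6.90 mH) = 0.178.
t_s ≈ 4/(ζω_n) = 0.000152 s.

t_s ≈ 0.000152 s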